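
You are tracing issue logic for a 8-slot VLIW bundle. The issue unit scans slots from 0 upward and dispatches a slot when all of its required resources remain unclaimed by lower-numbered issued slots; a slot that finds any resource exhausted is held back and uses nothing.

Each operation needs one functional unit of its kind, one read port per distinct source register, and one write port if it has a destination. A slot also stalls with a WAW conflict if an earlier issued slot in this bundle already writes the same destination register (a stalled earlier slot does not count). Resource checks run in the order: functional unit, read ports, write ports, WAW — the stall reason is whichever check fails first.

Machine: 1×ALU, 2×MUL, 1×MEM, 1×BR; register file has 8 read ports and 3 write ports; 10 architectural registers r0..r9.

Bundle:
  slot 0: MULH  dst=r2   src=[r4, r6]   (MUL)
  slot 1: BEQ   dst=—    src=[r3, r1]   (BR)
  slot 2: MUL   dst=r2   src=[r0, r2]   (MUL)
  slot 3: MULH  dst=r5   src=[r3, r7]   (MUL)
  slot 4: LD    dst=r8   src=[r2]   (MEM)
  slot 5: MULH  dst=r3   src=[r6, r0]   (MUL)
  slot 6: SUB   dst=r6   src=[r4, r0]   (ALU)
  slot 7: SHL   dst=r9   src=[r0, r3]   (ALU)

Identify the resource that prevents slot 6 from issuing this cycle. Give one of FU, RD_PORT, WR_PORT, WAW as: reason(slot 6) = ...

reason(slot 6) = RD_PORT

  0. MUL→r2 ⇒ go  {1A/1Mu/1Ld/1B | 6r 2w}
  1. BR ⇒ go  {1A/1Mu/1Ld/0B | 4r 2w}
  2. MUL→r2 ⇒ no(WAW)  {1A/1Mu/1Ld/0B | 4r 2w}
  3. MUL→r5 ⇒ go  {1A/0Mu/1Ld/0B | 2r 1w}
  4. MEM→r8 ⇒ go  {1A/0Mu/0Ld/0B | 1r 0w}
  5. MUL→r3 ⇒ no(FU)  {1A/0Mu/0Ld/0B | 1r 0w}
  6. ALU→r6 ⇒ no(RD_PORT)  {1A/0Mu/0Ld/0B | 1r 0w}
  7. ALU→r9 ⇒ no(RD_PORT)  {1A/0Mu/0Ld/0B | 1r 0w}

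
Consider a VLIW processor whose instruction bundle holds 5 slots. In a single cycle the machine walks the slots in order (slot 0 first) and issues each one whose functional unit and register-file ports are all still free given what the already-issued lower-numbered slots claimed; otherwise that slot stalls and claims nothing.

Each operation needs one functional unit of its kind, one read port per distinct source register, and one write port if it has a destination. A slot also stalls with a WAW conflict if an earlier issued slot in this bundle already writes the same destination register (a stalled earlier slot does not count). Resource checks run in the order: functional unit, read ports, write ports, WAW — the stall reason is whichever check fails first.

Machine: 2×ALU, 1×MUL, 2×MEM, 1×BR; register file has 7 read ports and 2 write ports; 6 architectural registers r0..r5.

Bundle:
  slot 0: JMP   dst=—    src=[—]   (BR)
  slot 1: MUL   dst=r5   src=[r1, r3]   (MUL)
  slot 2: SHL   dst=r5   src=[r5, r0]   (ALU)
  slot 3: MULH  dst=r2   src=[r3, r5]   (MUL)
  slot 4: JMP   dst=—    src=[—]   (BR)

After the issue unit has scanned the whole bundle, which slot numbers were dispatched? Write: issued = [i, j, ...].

(0) want 1×BR +0rd +0wr — yes → AL2|MU1|ME2|BR0|rd7|wr2
(1) want 1×MUL +2rd +1wr — yes → AL2|MU0|ME2|BR0|rd5|wr1
(2) want 1×ALU +2rd +1wr — WAW → AL2|MU0|ME2|BR0|rd5|wr1
(3) want 1×MUL +2rd +1wr — FU → AL2|MU0|ME2|BR0|rd5|wr1
(4) want 1×BR +0rd +0wr — FU → AL2|MU0|ME2|BR0|rd5|wr1

issued = [0, 1]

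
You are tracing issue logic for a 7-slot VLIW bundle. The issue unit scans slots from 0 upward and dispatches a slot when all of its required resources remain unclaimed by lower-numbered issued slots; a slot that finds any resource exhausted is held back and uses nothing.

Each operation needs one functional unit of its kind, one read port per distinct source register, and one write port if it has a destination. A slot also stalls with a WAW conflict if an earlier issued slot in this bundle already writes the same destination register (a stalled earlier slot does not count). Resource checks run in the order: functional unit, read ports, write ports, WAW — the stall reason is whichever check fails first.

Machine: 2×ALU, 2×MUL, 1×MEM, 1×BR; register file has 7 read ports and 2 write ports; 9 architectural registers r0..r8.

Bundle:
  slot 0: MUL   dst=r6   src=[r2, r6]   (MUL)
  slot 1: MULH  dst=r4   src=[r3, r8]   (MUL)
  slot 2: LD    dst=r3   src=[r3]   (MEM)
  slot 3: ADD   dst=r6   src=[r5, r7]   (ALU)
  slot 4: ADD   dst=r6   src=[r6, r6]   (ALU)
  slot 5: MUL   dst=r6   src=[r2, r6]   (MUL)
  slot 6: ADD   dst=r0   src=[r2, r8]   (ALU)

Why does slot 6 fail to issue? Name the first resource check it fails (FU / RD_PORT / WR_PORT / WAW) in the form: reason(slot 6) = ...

[0] MUL needs rd=2 wr=1: ok; after: ALU=2 MUL=1 MEM=1 BR=1, R=5, W=1
[1] MUL needs rd=2 wr=1: ok; after: ALU=2 MUL=0 MEM=1 BR=1, R=3, W=0
[2] MEM needs rd=1 wr=1: WR_PORT; after: ALU=2 MUL=0 MEM=1 BR=1, R=3, W=0
[3] ALU needs rd=2 wr=1: WR_PORT; after: ALU=2 MUL=0 MEM=1 BR=1, R=3, W=0
[4] ALU needs rd=1 wr=1: WR_PORT; after: ALU=2 MUL=0 MEM=1 BR=1, R=3, W=0
[5] MUL needs rd=2 wr=1: FU; after: ALU=2 MUL=0 MEM=1 BR=1, R=3, W=0
[6] ALU needs rd=2 wr=1: WR_PORT; after: ALU=2 MUL=0 MEM=1 BR=1, R=3, W=0

reason(slot 6) = WR_PORT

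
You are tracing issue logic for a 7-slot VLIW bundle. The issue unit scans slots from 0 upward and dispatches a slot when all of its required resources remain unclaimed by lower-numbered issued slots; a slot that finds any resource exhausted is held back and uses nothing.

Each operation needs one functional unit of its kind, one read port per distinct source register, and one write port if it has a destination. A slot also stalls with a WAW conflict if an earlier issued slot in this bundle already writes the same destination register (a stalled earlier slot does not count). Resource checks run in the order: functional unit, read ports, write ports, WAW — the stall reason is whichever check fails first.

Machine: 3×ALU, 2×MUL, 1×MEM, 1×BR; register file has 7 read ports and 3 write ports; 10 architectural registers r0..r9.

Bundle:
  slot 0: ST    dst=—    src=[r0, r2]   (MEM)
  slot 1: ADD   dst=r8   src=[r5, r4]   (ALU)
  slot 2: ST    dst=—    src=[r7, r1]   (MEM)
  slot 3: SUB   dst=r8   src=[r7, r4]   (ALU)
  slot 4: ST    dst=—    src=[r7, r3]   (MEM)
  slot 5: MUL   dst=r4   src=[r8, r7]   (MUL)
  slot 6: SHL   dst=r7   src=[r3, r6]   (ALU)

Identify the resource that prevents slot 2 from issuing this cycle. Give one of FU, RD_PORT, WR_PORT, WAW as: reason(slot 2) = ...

reason(slot 2) = FU

slot 0 (MEM): ISSUE — free A3,Mu2,Ld0,B1 rp5 wp3
slot 1 (ALU): ISSUE — free A2,Mu2,Ld0,B1 rp3 wp2
slot 2 (MEM): stall FU — free A2,Mu2,Ld0,B1 rp3 wp2
slot 3 (ALU): stall WAW — free A2,Mu2,Ld0,B1 rp3 wp2
slot 4 (MEM): stall FU — free A2,Mu2,Ld0,B1 rp3 wp2
slot 5 (MUL): ISSUE — free A2,Mu1,Ld0,B1 rp1 wp1
slot 6 (ALU): stall RD_PORT — free A2,Mu1,Ld0,B1 rp1 wp1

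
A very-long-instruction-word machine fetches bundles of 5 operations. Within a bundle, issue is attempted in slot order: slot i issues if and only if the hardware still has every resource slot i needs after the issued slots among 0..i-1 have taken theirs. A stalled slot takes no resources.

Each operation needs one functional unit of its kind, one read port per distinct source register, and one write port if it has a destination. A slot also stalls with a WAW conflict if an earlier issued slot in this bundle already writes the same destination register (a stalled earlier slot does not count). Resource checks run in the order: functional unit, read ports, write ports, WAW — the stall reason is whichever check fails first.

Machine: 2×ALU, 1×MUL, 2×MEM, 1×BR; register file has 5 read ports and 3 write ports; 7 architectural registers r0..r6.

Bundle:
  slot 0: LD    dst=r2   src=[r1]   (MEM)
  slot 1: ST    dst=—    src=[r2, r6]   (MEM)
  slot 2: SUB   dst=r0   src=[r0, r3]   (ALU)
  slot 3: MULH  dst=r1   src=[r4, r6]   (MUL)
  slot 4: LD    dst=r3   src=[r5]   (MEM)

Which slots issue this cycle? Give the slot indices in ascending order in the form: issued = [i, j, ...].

[0] MEM needs rd=1 wr=1: ok; after: ALU=2 MUL=1 MEM=1 BR=1, R=4, W=2
[1] MEM needs rd=2 wr=0: ok; after: ALU=2 MUL=1 MEM=0 BR=1, R=2, W=2
[2] ALU needs rd=2 wr=1: ok; after: ALU=1 MUL=1 MEM=0 BR=1, R=0, W=1
[3] MUL needs rd=2 wr=1: RD_PORT; after: ALU=1 MUL=1 MEM=0 BR=1, R=0, W=1
[4] MEM needs rd=1 wr=1: FU; after: ALU=1 MUL=1 MEM=0 BR=1, R=0, W=1

issued = [0, 1, 2]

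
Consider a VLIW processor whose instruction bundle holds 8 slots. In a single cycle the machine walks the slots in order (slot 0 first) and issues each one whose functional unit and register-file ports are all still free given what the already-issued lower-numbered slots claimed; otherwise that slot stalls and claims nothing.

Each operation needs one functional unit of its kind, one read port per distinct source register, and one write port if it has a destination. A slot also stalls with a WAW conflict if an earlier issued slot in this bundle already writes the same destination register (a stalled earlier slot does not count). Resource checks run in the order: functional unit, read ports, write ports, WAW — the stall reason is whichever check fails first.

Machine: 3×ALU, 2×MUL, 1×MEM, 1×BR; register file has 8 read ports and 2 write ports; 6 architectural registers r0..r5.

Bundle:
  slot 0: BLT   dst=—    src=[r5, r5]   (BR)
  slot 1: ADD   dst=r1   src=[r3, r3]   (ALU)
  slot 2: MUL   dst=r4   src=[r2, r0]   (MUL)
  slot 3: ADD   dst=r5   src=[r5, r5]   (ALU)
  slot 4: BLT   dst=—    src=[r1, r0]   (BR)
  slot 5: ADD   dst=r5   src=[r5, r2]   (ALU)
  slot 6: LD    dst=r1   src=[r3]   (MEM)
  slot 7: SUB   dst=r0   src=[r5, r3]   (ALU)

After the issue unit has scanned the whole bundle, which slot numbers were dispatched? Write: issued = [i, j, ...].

  0. BR ⇒ go  {3A/2Mu/1Ld/0B | 7r 2w}
  1. ALU→r1 ⇒ go  {2A/2Mu/1Ld/0B | 6r 1w}
  2. MUL→r4 ⇒ go  {2A/1Mu/1Ld/0B | 4r 0w}
  3. ALU→r5 ⇒ no(WR_PORT)  {2A/1Mu/1Ld/0B | 4r 0w}
  4. BR ⇒ no(FU)  {2A/1Mu/1Ld/0B | 4r 0w}
  5. ALU→r5 ⇒ no(WR_PORT)  {2A/1Mu/1Ld/0B | 4r 0w}
  6. MEM→r1 ⇒ no(WR_PORT)  {2A/1Mu/1Ld/0B | 4r 0w}
  7. ALU→r0 ⇒ no(WR_PORT)  {2A/1Mu/1Ld/0B | 4r 0w}

issued = [0, 1, 2]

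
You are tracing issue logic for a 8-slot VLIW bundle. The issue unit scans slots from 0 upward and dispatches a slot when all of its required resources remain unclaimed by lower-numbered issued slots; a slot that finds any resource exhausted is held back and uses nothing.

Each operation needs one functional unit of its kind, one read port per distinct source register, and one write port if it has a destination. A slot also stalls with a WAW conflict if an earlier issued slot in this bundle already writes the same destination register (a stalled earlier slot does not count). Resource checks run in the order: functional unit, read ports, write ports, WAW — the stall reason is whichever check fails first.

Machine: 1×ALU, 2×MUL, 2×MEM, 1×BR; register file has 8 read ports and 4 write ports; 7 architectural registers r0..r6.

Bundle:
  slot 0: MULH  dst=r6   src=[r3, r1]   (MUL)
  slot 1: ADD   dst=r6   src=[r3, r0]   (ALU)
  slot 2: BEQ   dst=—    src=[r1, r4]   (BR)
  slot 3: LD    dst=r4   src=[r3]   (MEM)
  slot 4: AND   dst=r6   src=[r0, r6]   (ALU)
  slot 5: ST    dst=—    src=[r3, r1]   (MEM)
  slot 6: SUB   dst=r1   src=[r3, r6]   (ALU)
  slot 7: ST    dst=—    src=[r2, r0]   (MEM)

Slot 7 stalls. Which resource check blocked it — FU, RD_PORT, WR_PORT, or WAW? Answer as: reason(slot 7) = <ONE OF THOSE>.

slot 0 (MUL): ISSUE — free A1,Mu1,Ld2,B1 rp6 wp3
slot 1 (ALU): stall WAW — free A1,Mu1,Ld2,B1 rp6 wp3
slot 2 (BR): ISSUE — free A1,Mu1,Ld2,B0 rp4 wp3
slot 3 (MEM): ISSUE — free A1,Mu1,Ld1,B0 rp3 wp2
slot 4 (ALU): stall WAW — free A1,Mu1,Ld1,B0 rp3 wp2
slot 5 (MEM): ISSUE — free A1,Mu1,Ld0,B0 rp1 wp2
slot 6 (ALU): stall RD_PORT — free A1,Mu1,Ld0,B0 rp1 wp2
slot 7 (MEM): stall FU — free A1,Mu1,Ld0,B0 rp1 wp2

reason(slot 7) = FU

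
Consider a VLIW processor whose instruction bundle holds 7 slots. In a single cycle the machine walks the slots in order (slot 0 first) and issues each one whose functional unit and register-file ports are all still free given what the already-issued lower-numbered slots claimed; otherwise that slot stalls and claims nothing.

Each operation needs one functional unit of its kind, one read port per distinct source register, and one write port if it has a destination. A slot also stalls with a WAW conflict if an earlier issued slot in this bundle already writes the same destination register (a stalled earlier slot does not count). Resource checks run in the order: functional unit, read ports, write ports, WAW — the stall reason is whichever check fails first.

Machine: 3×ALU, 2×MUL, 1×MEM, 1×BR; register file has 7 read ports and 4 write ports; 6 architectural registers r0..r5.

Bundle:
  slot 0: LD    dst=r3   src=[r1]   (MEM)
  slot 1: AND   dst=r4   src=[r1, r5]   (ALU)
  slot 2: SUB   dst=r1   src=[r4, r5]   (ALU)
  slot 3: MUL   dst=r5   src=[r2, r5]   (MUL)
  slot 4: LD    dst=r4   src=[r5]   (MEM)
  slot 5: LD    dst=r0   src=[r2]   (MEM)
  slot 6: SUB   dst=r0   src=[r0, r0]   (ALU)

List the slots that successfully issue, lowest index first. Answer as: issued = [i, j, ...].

#0 MEM src=r1 dispatched  <A:3 Mu:2 Ld:0 B:1 rd:6 wr:3>
#1 ALU src=r1,r5 dispatched  <A:2 Mu:2 Ld:0 B:1 rd:4 wr:2>
#2 ALU src=r4,r5 dispatched  <A:1 Mu:2 Ld:0 B:1 rd:2 wr:1>
#3 MUL src=r2,r5 dispatched  <A:1 Mu:1 Ld:0 B:1 rd:0 wr:0>
#4 MEM src=r5 held:FU  <A:1 Mu:1 Ld:0 B:1 rd:0 wr:0>
#5 MEM src=r2 held:FU  <A:1 Mu:1 Ld:0 B:1 rd:0 wr:0>
#6 ALU src=r0,r0 held:RD_PORT  <A:1 Mu:1 Ld:0 B:1 rd:0 wr:0>

issued = [0, 1, 2, 3]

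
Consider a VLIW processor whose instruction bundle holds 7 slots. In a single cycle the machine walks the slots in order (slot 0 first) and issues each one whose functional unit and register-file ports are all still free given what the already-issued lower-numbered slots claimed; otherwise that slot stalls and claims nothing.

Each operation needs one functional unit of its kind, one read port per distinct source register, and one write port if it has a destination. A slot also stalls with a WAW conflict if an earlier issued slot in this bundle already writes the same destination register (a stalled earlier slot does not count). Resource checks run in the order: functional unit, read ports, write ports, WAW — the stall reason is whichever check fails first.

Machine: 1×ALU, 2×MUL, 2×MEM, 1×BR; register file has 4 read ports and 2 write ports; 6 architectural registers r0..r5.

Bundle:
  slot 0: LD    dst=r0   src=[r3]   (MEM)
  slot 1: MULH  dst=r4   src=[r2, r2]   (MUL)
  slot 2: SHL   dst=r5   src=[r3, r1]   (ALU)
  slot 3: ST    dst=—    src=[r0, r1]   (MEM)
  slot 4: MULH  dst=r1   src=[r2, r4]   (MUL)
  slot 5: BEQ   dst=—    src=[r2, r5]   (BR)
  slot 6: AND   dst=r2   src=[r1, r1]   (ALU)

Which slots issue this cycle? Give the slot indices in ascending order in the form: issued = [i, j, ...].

#0 MEM src=r3 dispatched  <A:1 Mu:2 Ld:1 B:1 rd:3 wr:1>
#1 MUL src=r2,r2 dispatched  <A:1 Mu:1 Ld:1 B:1 rd:2 wr:0>
#2 ALU src=r3,r1 held:WR_PORT  <A:1 Mu:1 Ld:1 B:1 rd:2 wr:0>
#3 MEM src=r0,r1 dispatched  <A:1 Mu:1 Ld:0 B:1 rd:0 wr:0>
#4 MUL src=r2,r4 held:RD_PORT  <A:1 Mu:1 Ld:0 B:1 rd:0 wr:0>
#5 BR src=r2,r5 held:RD_PORT  <A:1 Mu:1 Ld:0 B:1 rd:0 wr:0>
#6 ALU src=r1,r1 held:RD_PORT  <A:1 Mu:1 Ld:0 B:1 rd:0 wr:0>

issued = [0, 1, 3]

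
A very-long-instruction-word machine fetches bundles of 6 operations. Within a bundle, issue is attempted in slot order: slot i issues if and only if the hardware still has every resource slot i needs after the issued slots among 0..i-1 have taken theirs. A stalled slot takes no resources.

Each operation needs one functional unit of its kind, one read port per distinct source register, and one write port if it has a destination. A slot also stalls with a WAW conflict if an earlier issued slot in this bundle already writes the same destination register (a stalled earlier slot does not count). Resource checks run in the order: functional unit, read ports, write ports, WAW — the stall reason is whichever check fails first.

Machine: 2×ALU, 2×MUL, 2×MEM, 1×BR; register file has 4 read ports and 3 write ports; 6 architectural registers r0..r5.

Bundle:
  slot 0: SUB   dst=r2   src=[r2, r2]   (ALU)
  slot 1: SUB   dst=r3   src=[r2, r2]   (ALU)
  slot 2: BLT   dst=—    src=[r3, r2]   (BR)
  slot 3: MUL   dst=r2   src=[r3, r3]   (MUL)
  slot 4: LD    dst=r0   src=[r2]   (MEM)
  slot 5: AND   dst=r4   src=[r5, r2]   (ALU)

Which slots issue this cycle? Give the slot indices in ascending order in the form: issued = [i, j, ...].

issued = [0, 1, 2]

(0) want 1×ALU +1rd +1wr — yes → AL1|MU2|ME2|BR1|rd3|wr2
(1) want 1×ALU +1rd +1wr — yes → AL0|MU2|ME2|BR1|rd2|wr1
(2) want 1×BR +2rd +0wr — yes → AL0|MU2|ME2|BR0|rd0|wr1
(3) want 1×MUL +1rd +1wr — RD_PORT → AL0|MU2|ME2|BR0|rd0|wr1
(4) want 1×MEM +1rd +1wr — RD_PORT → AL0|MU2|ME2|BR0|rd0|wr1
(5) want 1×ALU +2rd +1wr — FU → AL0|MU2|ME2|BR0|rd0|wr1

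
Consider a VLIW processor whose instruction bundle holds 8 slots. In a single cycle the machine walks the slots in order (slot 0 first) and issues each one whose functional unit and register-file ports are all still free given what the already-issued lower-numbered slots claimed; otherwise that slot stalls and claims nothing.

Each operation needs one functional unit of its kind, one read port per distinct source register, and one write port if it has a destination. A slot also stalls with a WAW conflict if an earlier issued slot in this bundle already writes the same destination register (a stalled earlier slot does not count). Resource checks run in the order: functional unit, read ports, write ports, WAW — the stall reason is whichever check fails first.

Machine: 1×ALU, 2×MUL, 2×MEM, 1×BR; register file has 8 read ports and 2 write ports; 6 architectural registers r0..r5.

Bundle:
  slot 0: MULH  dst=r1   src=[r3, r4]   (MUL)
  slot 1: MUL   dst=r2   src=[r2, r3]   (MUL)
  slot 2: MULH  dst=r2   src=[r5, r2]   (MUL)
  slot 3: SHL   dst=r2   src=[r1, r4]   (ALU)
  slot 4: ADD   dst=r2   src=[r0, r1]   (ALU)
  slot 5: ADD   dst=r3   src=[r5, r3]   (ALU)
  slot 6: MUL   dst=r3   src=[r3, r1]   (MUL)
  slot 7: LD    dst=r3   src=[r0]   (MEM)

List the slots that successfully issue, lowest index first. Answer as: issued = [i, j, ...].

issued = [0, 1]

slot 0 (MUL): ISSUE — free A1,Mu1,Ld2,B1 rp6 wp1
slot 1 (MUL): ISSUE — free A1,Mu0,Ld2,B1 rp4 wp0
slot 2 (MUL): stall FU — free A1,Mu0,Ld2,B1 rp4 wp0
slot 3 (ALU): stall WR_PORT — free A1,Mu0,Ld2,B1 rp4 wp0
slot 4 (ALU): stall WR_PORT — free A1,Mu0,Ld2,B1 rp4 wp0
slot 5 (ALU): stall WR_PORT — free A1,Mu0,Ld2,B1 rp4 wp0
slot 6 (MUL): stall FU — free A1,Mu0,Ld2,B1 rp4 wp0
slot 7 (MEM): stall WR_PORT — free A1,Mu0,Ld2,B1 rp4 wp0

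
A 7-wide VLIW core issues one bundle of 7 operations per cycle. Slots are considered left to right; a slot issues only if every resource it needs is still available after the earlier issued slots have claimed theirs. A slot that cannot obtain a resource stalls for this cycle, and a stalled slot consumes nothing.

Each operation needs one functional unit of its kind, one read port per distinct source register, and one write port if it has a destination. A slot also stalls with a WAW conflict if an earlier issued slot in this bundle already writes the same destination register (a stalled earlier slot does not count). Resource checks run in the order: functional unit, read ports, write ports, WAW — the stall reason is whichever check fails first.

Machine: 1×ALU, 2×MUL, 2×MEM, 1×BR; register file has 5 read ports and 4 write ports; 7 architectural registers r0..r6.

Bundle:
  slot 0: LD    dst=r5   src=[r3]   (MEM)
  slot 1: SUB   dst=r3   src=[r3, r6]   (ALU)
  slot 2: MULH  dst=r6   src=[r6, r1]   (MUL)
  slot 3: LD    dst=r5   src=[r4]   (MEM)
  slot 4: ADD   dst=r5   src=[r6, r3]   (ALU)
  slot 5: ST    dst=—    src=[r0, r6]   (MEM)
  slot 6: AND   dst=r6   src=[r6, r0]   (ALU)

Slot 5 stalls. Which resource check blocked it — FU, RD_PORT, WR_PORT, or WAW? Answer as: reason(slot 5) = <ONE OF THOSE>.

reason(slot 5) = RD_PORT

[0] MEM needs rd=1 wr=1: ok; after: ALU=1 MUL=2 MEM=1 BR=1, R=4, W=3
[1] ALU needs rd=2 wr=1: ok; after: ALU=0 MUL=2 MEM=1 BR=1, R=2, W=2
[2] MUL needs rd=2 wr=1: ok; after: ALU=0 MUL=1 MEM=1 BR=1, R=0, W=1
[3] MEM needs rd=1 wr=1: RD_PORT; after: ALU=0 MUL=1 MEM=1 BR=1, R=0, W=1
[4] ALU needs rd=2 wr=1: FU; after: ALU=0 MUL=1 MEM=1 BR=1, R=0, W=1
[5] MEM needs rd=2 wr=0: RD_PORT; after: ALU=0 MUL=1 MEM=1 BR=1, R=0, W=1
[6] ALU needs rd=2 wr=1: FU; after: ALU=0 MUL=1 MEM=1 BR=1, R=0, W=1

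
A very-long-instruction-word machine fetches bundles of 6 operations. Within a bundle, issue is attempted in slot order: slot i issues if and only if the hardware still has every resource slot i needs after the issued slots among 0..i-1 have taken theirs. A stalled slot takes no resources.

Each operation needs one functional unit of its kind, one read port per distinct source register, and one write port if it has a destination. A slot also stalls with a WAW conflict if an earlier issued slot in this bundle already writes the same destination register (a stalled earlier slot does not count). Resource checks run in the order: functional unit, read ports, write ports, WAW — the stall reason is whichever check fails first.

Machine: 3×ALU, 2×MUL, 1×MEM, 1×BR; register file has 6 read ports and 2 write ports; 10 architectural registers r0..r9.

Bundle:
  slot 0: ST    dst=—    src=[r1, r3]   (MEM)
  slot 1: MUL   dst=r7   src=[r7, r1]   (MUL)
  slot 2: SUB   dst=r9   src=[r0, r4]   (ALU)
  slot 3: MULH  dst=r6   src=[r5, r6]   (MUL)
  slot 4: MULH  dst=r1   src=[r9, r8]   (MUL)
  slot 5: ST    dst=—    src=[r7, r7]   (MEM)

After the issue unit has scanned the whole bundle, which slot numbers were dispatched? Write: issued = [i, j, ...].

[0] MEM needs rd=2 wr=0: ok; after: ALU=3 MUL=2 MEM=0 BR=1, R=4, W=2
[1] MUL needs rd=2 wr=1: ok; after: ALU=3 MUL=1 MEM=0 BR=1, R=2, W=1
[2] ALU needs rd=2 wr=1: ok; after: ALU=2 MUL=1 MEM=0 BR=1, R=0, W=0
[3] MUL needs rd=2 wr=1: RD_PORT; after: ALU=2 MUL=1 MEM=0 BR=1, R=0, W=0
[4] MUL needs rd=2 wr=1: RD_PORT; after: ALU=2 MUL=1 MEM=0 BR=1, R=0, W=0
[5] MEM needs rd=1 wr=0: FU; after: ALU=2 MUL=1 MEM=0 BR=1, R=0, W=0

issued = [0, 1, 2]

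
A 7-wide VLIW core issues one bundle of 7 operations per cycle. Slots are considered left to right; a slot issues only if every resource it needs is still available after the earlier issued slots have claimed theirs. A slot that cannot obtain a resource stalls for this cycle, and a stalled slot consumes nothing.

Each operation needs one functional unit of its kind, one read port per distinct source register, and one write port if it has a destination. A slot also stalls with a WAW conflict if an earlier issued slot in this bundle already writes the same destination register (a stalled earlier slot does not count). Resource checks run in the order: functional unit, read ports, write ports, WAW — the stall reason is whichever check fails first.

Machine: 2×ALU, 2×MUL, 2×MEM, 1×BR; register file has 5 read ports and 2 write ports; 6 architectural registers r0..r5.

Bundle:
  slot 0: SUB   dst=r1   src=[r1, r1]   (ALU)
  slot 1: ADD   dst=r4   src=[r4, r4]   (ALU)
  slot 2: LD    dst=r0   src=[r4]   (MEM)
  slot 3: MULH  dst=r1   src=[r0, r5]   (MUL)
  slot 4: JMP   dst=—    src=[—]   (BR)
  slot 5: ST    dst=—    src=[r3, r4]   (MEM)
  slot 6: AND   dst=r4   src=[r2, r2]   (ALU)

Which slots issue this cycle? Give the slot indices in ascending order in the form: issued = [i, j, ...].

slot 0 (ALU): ISSUE — free A1,Mu2,Ld2,B1 rp4 wp1
slot 1 (ALU): ISSUE — free A0,Mu2,Ld2,B1 rp3 wp0
slot 2 (MEM): stall WR_PORT — free A0,Mu2,Ld2,B1 rp3 wp0
slot 3 (MUL): stall WR_PORT — free A0,Mu2,Ld2,B1 rp3 wp0
slot 4 (BR): ISSUE — free A0,Mu2,Ld2,B0 rp3 wp0
slot 5 (MEM): ISSUE — free A0,Mu2,Ld1,B0 rp1 wp0
slot 6 (ALU): stall FU — free A0,Mu2,Ld1,B0 rp1 wp0

issued = [0, 1, 4, 5]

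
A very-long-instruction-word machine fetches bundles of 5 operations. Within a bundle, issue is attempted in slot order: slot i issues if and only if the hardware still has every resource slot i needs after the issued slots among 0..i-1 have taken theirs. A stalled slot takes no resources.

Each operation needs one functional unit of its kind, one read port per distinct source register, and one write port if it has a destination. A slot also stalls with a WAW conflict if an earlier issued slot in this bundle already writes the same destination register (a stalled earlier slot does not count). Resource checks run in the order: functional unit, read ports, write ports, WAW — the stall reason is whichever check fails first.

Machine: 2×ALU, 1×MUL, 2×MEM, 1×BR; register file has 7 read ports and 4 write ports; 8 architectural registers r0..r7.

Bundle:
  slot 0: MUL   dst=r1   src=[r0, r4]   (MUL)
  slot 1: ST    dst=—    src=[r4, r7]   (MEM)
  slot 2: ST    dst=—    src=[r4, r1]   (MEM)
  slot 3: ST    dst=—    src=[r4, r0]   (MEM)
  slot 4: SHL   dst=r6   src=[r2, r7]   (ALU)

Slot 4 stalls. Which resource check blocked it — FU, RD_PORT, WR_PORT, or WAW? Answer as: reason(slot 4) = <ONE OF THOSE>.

(0) want 1×MUL +2rd +1wr — yes → AL2|MU0|ME2|BR1|rd5|wr3
(1) want 1×MEM +2rd +0wr — yes → AL2|MU0|ME1|BR1|rd3|wr3
(2) want 1×MEM +2rd +0wr — yes → AL2|MU0|ME0|BR1|rd1|wr3
(3) want 1×MEM +2rd +0wr — FU → AL2|MU0|ME0|BR1|rd1|wr3
(4) want 1×ALU +2rd +1wr — RD_PORT → AL2|MU0|ME0|BR1|rd1|wr3

reason(slot 4) = RD_PORT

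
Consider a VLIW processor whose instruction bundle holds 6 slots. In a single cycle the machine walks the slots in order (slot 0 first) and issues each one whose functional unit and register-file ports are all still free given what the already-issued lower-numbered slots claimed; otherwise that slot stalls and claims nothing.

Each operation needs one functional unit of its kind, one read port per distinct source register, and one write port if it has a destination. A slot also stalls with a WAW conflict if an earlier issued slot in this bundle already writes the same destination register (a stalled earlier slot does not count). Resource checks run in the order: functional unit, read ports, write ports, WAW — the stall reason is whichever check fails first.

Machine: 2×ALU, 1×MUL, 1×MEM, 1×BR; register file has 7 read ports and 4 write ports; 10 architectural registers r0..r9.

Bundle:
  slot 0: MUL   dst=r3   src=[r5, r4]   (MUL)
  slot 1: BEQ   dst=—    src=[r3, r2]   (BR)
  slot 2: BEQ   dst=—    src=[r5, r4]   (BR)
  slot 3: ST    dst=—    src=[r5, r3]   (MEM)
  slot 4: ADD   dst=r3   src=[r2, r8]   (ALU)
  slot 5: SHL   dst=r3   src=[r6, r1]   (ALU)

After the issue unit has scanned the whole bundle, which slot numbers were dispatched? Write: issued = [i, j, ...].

issued = [0, 1, 3]

slot 0 (MUL): ISSUE — free A2,Mu0,Ld1,B1 rp5 wp3
slot 1 (BR): ISSUE — free A2,Mu0,Ld1,B0 rp3 wp3
slot 2 (BR): stall FU — free A2,Mu0,Ld1,B0 rp3 wp3
slot 3 (MEM): ISSUE — free A2,Mu0,Ld0,B0 rp1 wp3
slot 4 (ALU): stall RD_PORT — free A2,Mu0,Ld0,B0 rp1 wp3
slot 5 (ALU): stall RD_PORT — free A2,Mu0,Ld0,B0 rp1 wp3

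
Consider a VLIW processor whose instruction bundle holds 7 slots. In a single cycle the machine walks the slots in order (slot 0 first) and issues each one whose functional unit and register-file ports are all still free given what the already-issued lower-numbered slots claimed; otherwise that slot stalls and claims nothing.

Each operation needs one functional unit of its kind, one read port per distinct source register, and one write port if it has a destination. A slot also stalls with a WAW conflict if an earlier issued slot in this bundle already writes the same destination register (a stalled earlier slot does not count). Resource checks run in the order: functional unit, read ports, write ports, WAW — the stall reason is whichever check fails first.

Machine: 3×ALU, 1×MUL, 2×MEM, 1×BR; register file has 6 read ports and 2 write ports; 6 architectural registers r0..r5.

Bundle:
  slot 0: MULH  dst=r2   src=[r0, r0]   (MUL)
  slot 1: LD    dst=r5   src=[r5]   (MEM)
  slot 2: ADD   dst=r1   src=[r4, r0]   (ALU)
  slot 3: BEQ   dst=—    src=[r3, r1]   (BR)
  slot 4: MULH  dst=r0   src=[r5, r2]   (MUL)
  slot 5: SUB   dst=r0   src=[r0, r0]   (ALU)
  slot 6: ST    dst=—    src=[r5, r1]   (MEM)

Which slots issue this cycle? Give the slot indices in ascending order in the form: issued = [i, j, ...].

[0] MUL needs rd=1 wr=1: ok; after: ALU=3 MUL=0 MEM=2 BR=1, R=5, W=1
[1] MEM needs rd=1 wr=1: ok; after: ALU=3 MUL=0 MEM=1 BR=1, R=4, W=0
[2] ALU needs rd=2 wr=1: WR_PORT; after: ALU=3 MUL=0 MEM=1 BR=1, R=4, W=0
[3] BR needs rd=2 wr=0: ok; after: ALU=3 MUL=0 MEM=1 BR=0, R=2, W=0
[4] MUL needs rd=2 wr=1: FU; after: ALU=3 MUL=0 MEM=1 BR=0, R=2, W=0
[5] ALU needs rd=1 wr=1: WR_PORT; after: ALU=3 MUL=0 MEM=1 BR=0, R=2, W=0
[6] MEM needs rd=2 wr=0: ok; after: ALU=3 MUL=0 MEM=0 BR=0, R=0, W=0

issued = [0, 1, 3, 6]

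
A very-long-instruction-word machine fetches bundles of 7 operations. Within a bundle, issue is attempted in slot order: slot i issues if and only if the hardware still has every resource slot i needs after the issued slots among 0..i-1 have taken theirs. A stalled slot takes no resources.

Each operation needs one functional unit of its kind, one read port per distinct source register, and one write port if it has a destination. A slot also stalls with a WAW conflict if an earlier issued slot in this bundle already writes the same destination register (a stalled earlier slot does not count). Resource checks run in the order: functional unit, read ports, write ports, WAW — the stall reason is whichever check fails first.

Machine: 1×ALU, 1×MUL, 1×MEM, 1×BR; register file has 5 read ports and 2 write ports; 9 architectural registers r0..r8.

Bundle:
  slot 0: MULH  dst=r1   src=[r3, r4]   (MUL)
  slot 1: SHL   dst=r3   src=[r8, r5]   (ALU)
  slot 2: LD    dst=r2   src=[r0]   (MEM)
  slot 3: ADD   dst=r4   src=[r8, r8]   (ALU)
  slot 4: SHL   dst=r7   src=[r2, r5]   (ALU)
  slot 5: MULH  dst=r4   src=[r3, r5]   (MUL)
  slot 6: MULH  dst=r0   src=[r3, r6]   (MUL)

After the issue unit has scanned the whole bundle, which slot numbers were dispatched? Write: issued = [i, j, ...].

issued = [0, 1]

(0) want 1×MUL +2rd +1wr — yes → AL1|MU0|ME1|BR1|rd3|wr1
(1) want 1×ALU +2rd +1wr — yes → AL0|MU0|ME1|BR1|rd1|wr0
(2) want 1×MEM +1rd +1wr — WR_PORT → AL0|MU0|ME1|BR1|rd1|wr0
(3) want 1×ALU +1rd +1wr — FU → AL0|MU0|ME1|BR1|rd1|wr0
(4) want 1×ALU +2rd +1wr — FU → AL0|MU0|ME1|BR1|rd1|wr0
(5) want 1×MUL +2rd +1wr — FU → AL0|MU0|ME1|BR1|rd1|wr0
(6) want 1×MUL +2rd +1wr — FU → AL0|MU0|ME1|BR1|rd1|wr0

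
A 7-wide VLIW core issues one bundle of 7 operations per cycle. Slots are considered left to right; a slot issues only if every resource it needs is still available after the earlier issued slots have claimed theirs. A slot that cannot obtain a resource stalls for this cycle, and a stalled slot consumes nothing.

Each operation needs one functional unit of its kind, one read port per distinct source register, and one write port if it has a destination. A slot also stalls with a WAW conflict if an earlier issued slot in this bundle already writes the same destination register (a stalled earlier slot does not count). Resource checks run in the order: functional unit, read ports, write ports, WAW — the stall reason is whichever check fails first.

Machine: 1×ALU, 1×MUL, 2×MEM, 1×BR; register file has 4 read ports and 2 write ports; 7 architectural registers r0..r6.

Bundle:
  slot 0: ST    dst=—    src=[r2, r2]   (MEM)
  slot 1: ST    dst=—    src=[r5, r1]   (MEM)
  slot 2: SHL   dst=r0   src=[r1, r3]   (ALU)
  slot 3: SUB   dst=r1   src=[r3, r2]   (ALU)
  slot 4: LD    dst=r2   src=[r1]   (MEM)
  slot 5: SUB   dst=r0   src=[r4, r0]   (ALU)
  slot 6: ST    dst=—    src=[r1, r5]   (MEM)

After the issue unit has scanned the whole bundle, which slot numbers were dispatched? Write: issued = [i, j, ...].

issued = [0, 1]

slot 0 (MEM): ISSUE — free A1,Mu1,Ld1,B1 rp3 wp2
slot 1 (MEM): ISSUE — free A1,Mu1,Ld0,B1 rp1 wp2
slot 2 (ALU): stall RD_PORT — free A1,Mu1,Ld0,B1 rp1 wp2
slot 3 (ALU): stall RD_PORT — free A1,Mu1,Ld0,B1 rp1 wp2
slot 4 (MEM): stall FU — free A1,Mu1,Ld0,B1 rp1 wp2
slot 5 (ALU): stall RD_PORT — free A1,Mu1,Ld0,B1 rp1 wp2
slot 6 (MEM): stall FU — free A1,Mu1,Ld0,B1 rp1 wp2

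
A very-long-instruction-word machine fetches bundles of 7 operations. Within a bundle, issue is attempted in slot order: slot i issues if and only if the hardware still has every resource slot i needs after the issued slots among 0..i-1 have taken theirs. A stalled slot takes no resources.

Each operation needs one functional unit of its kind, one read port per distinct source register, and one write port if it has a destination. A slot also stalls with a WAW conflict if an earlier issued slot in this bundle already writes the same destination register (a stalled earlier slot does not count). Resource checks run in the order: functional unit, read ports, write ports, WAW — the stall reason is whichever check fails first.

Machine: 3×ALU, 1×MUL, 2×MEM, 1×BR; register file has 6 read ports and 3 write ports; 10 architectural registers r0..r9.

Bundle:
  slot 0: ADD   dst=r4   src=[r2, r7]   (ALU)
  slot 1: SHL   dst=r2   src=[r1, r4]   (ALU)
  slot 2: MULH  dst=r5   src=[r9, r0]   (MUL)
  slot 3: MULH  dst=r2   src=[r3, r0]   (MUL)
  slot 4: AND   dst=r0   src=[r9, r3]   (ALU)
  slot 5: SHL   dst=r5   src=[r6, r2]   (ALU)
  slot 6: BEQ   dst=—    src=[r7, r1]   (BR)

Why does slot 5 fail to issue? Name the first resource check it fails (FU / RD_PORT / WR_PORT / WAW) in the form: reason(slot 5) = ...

#0 ALU src=r2,r7 dispatched  <A:2 Mu:1 Ld:2 B:1 rd:4 wr:2>
#1 ALU src=r1,r4 dispatched  <A:1 Mu:1 Ld:2 B:1 rd:2 wr:1>
#2 MUL src=r9,r0 dispatched  <A:1 Mu:0 Ld:2 B:1 rd:0 wr:0>
#3 MUL src=r3,r0 held:FU  <A:1 Mu:0 Ld:2 B:1 rd:0 wr:0>
#4 ALU src=r9,r3 held:RD_PORT  <A:1 Mu:0 Ld:2 B:1 rd:0 wr:0>
#5 ALU src=r6,r2 held:RD_PORT  <A:1 Mu:0 Ld:2 B:1 rd:0 wr:0>
#6 BR src=r7,r1 held:RD_PORT  <A:1 Mu:0 Ld:2 B:1 rd:0 wr:0>

reason(slot 5) = RD_PORT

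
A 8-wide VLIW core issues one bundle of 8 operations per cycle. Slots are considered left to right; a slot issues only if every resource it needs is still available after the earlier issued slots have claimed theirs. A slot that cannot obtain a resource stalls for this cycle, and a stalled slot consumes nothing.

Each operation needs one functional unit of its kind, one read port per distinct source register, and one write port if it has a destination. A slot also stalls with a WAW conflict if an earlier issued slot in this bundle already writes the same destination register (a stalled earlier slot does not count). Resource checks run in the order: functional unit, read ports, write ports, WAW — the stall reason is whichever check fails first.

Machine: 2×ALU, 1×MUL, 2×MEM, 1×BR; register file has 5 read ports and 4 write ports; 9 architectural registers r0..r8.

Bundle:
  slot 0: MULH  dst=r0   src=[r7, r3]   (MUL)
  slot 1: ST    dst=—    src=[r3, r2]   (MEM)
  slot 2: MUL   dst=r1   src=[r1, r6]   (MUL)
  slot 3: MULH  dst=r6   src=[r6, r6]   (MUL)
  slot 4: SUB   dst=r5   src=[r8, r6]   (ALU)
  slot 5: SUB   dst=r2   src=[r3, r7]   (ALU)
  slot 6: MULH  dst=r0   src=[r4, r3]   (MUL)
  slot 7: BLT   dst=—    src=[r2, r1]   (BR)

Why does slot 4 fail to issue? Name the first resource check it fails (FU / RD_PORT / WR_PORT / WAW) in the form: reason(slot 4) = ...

reason(slot 4) = RD_PORT

  0. MUL→r0 ⇒ go  {2A/0Mu/2Ld/1B | 3r 3w}
  1. MEM ⇒ go  {2A/0Mu/1Ld/1B | 1r 3w}
  2. MUL→r1 ⇒ no(FU)  {2A/0Mu/1Ld/1B | 1r 3w}
  3. MUL→r6 ⇒ no(FU)  {2A/0Mu/1Ld/1B | 1r 3w}
  4. ALU→r5 ⇒ no(RD_PORT)  {2A/0Mu/1Ld/1B | 1r 3w}
  5. ALU→r2 ⇒ no(RD_PORT)  {2A/0Mu/1Ld/1B | 1r 3w}
  6. MUL→r0 ⇒ no(FU)  {2A/0Mu/1Ld/1B | 1r 3w}
  7. BR ⇒ no(RD_PORT)  {2A/0Mu/1Ld/1B | 1r 3w}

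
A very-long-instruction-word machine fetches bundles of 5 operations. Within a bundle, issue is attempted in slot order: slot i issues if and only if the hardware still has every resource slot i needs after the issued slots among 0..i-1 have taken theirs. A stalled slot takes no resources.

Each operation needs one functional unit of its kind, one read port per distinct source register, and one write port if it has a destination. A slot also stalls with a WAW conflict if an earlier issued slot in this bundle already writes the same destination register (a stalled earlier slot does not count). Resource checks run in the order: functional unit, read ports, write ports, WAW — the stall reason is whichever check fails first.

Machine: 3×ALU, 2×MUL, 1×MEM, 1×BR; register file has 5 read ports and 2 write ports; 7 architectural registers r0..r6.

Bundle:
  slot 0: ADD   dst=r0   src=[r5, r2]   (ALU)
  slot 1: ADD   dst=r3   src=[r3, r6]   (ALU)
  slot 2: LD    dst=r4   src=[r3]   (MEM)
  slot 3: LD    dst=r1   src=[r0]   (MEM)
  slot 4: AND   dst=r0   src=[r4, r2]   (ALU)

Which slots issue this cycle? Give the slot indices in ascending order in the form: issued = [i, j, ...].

issued = [0, 1]

slot 0 (ALU): ISSUE — free A2,Mu2,Ld1,B1 rp3 wp1
slot 1 (ALU): ISSUE — free A1,Mu2,Ld1,B1 rp1 wp0
slot 2 (MEM): stall WR_PORT — free A1,Mu2,Ld1,B1 rp1 wp0
slot 3 (MEM): stall WR_PORT — free A1,Mu2,Ld1,B1 rp1 wp0
slot 4 (ALU): stall RD_PORT — free A1,Mu2,Ld1,B1 rp1 wp0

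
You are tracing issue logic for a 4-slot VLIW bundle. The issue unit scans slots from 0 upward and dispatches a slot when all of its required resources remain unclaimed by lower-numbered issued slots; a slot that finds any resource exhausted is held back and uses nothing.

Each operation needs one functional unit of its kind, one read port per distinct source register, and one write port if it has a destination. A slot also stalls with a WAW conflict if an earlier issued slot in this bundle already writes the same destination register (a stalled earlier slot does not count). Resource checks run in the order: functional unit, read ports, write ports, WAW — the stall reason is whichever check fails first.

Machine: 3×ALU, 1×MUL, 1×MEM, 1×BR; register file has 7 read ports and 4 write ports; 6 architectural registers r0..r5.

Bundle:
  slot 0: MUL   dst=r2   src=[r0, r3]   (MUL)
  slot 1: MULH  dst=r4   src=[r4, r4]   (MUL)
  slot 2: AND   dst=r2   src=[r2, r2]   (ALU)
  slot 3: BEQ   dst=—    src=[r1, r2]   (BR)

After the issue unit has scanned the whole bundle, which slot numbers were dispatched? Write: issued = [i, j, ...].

#0 MUL src=r0,r3 dispatched  <A:3 Mu:0 Ld:1 B:1 rd:5 wr:3>
#1 MUL src=r4,r4 held:FU  <A:3 Mu:0 Ld:1 B:1 rd:5 wr:3>
#2 ALU src=r2,r2 held:WAW  <A:3 Mu:0 Ld:1 B:1 rd:5 wr:3>
#3 BR src=r1,r2 dispatched  <A:3 Mu:0 Ld:1 B:0 rd:3 wr:3>

issued = [0, 3]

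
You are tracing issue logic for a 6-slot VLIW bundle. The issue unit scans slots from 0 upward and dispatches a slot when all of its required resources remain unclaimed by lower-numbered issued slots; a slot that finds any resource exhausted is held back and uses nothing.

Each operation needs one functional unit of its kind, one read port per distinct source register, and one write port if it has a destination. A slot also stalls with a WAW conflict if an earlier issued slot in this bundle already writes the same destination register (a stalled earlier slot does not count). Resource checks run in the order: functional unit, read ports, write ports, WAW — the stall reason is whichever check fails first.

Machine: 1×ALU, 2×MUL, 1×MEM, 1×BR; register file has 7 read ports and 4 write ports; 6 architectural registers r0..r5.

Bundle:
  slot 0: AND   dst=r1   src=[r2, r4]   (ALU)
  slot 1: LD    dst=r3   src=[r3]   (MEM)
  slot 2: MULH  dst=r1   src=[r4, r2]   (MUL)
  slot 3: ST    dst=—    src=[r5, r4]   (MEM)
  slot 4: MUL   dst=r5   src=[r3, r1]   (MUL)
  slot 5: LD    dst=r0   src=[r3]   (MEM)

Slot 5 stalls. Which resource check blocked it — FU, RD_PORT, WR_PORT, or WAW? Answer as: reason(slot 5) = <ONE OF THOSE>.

slot 0 (ALU): ISSUE — free A0,Mu2,Ld1,B1 rp5 wp3
slot 1 (MEM): ISSUE — free A0,Mu2,Ld0,B1 rp4 wp2
slot 2 (MUL): stall WAW — free A0,Mu2,Ld0,B1 rp4 wp2
slot 3 (MEM): stall FU — free A0,Mu2,Ld0,B1 rp4 wp2
slot 4 (MUL): ISSUE — free A0,Mu1,Ld0,B1 rp2 wp1
slot 5 (MEM): stall FU — free A0,Mu1,Ld0,B1 rp2 wp1

reason(slot 5) = FU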